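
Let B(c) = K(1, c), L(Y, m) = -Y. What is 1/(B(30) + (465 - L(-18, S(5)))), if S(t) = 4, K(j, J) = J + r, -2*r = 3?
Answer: 2/951 ≈ 0.0021030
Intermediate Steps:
r = -3/2 (r = -1/2*3 = -3/2 ≈ -1.5000)
K(j, J) = -3/2 + J (K(j, J) = J - 3/2 = -3/2 + J)
B(c) = -3/2 + c
1/(B(30) + (465 - L(-18, S(5)))) = 1/((-3/2 + 30) + (465 - (-1)*(-18))) = 1/(57/2 + (465 - 1*18)) = 1/(57/2 + (465 - 18)) = 1/(57/2 + 447) = 1/(951/2) = 2/951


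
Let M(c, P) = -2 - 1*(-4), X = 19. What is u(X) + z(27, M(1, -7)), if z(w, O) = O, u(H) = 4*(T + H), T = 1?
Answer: 82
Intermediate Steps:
M(c, P) = 2 (M(c, P) = -2 + 4 = 2)
u(H) = 4 + 4*H (u(H) = 4*(1 + H) = 4 + 4*H)
u(X) + z(27, M(1, -7)) = (4 + 4*19) + 2 = (4 + 76) + 2 = 80 + 2 = 82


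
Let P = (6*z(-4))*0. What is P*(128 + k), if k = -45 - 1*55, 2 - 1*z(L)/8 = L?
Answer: 0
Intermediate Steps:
z(L) = 16 - 8*L
k = -100 (k = -45 - 55 = -100)
P = 0 (P = (6*(16 - 8*(-4)))*0 = (6*(16 + 32))*0 = (6*48)*0 = 288*0 = 0)
P*(128 + k) = 0*(128 - 100) = 0*28 = 0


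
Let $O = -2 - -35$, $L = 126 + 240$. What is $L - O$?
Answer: $333$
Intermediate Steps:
$L = 366$
$O = 33$ ($O = -2 + 35 = 33$)
$L - O = 366 - 33 = 333$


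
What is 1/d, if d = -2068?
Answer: -1/2068 ≈ -0.00048356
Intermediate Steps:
1/d = 1/(-2068) = -1/2068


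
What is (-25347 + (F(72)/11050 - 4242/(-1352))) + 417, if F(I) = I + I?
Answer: -7161483831/287300 ≈ -24927.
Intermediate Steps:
F(I) = 2*I
(-25347 + (F(72)/11050 - 4242/(-1352))) + 417 = (-25347 + ((2*72)/11050 - 4242/(-1352))) + 417 = (-25347 + (144*(1/11050) - 4242*(-1/1352))) + 417 = (-25347 + (72/5525 + 2121/676)) + 417 = (-25347 + 905169/287300) + 417 = -7281287931/287300 + 417 = -7161483831/287300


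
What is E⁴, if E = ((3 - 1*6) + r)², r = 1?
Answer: 256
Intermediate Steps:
E = 4 (E = ((3 - 1*6) + 1)² = ((3 - 6) + 1)² = (-3 + 1)² = (-2)² = 4)
E⁴ = 4⁴ = 256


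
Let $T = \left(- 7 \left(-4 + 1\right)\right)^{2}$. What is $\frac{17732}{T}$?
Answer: $\frac{17732}{441} \approx 40.209$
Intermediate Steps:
$T = 441$ ($T = \left(\left(-7\right) \left(-3\right)\right)^{2} = 21^{2} = 441$)
$\frac{17732}{T} = \frac{17732}{441}$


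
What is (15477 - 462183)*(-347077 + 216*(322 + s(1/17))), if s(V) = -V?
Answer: 2107621893546/17 ≈ 1.2398e+11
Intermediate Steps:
(15477 - 462183)*(-347077 + 216*(322 + s(1/17))) = (15477 - 462183)*(-347077 + 216*(322 - 1/17)) = -446706*(-347077 + 216*(322 - 1*1/17)) = -446706*(-347077 + 216*(322 - 1/17)) = -446706*(-347077 + 216*(5473/17)) = -446706*(-347077 + 1182168/17) = -446706*(-4718141/17) = 2107621893546/17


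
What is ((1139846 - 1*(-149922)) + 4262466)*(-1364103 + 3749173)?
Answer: 13242466746380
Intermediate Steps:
((1139846 - 1*(-149922)) + 4262466)*(-1364103 + 3749173) = ((1139846 + 149922) + 4262466)*2385070 = (1289768 + 4262466)*2385070 = 5552234*2385070 = 13242466746380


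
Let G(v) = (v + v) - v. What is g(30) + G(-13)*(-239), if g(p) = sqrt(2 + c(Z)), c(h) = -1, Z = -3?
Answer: 3108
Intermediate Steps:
G(v) = v (G(v) = 2*v - v = v)
g(p) = 1 (g(p) = sqrt(2 - 1) = sqrt(1) = 1)
g(30) + G(-13)*(-239) = 1 - 13*(-239) = 1 + 3107 = 3108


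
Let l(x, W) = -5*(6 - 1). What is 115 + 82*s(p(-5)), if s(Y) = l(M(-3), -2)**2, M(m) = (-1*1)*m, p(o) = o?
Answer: 51365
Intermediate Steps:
M(m) = -m
l(x, W) = -25 (l(x, W) = -5*5 = -25)
s(Y) = 625 (s(Y) = (-25)**2 = 625)
115 + 82*s(p(-5)) = 115 + 82*625 = 115 + 51250 = 51365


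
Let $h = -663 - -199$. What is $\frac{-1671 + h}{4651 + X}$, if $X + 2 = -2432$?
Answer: $- \frac{2135}{2217} \approx -0.96301$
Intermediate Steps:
$X = -2434$ ($X = -2 - 2432 = -2434$)
$h = -464$ ($h = -663 + 199 = -464$)
$\frac{-1671 + h}{4651 + X} = \frac{-1671 - 464}{4651 - 2434} = - \frac{2135}{2217}$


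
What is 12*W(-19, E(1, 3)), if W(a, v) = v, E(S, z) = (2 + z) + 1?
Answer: 72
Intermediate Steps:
E(S, z) = 3 + z
12*W(-19, E(1, 3)) = 12*(3 + 3) = 12*6 = 72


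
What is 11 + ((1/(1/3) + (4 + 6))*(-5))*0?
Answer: 11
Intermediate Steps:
11 + ((1/(1/3) + (4 + 6))*(-5))*0 = 11 + ((1/(1*(⅓)) + 10)*(-5))*0 = 11 + ((1/(⅓) + 10)*(-5))*0 = 11 + ((3 + 10)*(-5))*0 = 11 + (13*(-5))*0 = 11 - 65*0 = 11 + 0 = 11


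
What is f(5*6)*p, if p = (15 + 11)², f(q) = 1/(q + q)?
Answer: 169/15 ≈ 11.267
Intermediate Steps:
f(q) = 1/(2*q)
p = 676 (p = 26² = 676)
f(5*6)*p = (1/(2*((5*6))))*676 = ((½)/30)*676 = ((½)*(1/30))*676 = (1/60)*676 = 169/15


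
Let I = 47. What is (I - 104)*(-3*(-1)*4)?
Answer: -684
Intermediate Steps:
(I - 104)*(-3*(-1)*4) = (47 - 104)*(-3*(-1)*4) = -171*4 = -57*12 = -684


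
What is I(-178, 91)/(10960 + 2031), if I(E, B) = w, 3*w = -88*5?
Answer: -40/3543 ≈ -0.011290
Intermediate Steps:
w = -440/3 (w = (-88*5)/3 = (⅓)*(-440) = -440/3 ≈ -146.67)
I(E, B) = -440/3
I(-178, 91)/(10960 + 2031) = -440/(3*(10960 + 2031)) = -440/3/12991 = -440/3*1/12991 = -40/3543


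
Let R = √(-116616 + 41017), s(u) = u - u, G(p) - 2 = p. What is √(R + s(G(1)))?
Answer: 75599^(¼)*√I ≈ 11.725 + 11.725*I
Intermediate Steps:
G(p) = 2 + p
s(u) = 0
R = I*√75599 (R = √(-75599) = I*√75599 ≈ 274.95*I)
√(R + s(G(1))) = √(I*√75599 + 0) = √(I*√75599) = 75599^(¼)*√I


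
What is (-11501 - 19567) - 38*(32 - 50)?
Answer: -30384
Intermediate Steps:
(-11501 - 19567) - 38*(32 - 50) = -31068 - 38*(-18) = -31068 + 684 = -30384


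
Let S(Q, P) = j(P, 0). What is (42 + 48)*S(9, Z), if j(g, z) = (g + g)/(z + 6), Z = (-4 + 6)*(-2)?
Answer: -120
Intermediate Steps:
Z = -4 (Z = 2*(-2) = -4)
j(g, z) = 2*g/(6 + z) (j(g, z) = (2*g)/(6 + z) = 2*g/(6 + z))
S(Q, P) = P/3 (S(Q, P) = 2*P/(6 + 0) = 2*P/6 = 2*P*(1/6) = P/3)
(42 + 48)*S(9, Z) = (42 + 48)*((1/3)*(-4)) = 90*(-4/3) = -120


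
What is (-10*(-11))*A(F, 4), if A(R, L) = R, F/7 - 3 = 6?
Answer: 6930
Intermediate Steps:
F = 63 (F = 21 + 7*6 = 21 + 42 = 63)
(-10*(-11))*A(F, 4) = -10*(-11)*63 = 110*63 = 6930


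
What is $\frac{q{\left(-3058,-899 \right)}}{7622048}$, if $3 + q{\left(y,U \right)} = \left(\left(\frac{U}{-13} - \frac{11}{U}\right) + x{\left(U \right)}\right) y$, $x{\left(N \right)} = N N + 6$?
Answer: $- \frac{28886857460135}{89078874976} \approx -324.28$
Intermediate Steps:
$x{\left(N \right)} = 6 + N^{2}$ ($x{\left(N \right)} = N^{2} + 6 = 6 + N^{2}$)
$q{\left(y,U \right)} = -3 + y \left(6 + U^{2} - \frac{11}{U} - \frac{U}{13}\right)$ ($q{\left(y,U \right)} = -3 + \left(\left(\frac{U}{-13} - \frac{11}{U}\right) + \left(6 + U^{2}\right)\right) y = -3 + \left(\left(U \left(- \frac{1}{13}\right) - \frac{11}{U}\right) + \left(6 + U^{2}\right)\right) y = -3 + \left(\left(- \frac{U}{13} - \frac{11}{U}\right) + \left(6 + U^{2}\right)\right) y = -3 + \left(\left(- \frac{11}{U} - \frac{U}{13}\right) + \left(6 + U^{2}\right)\right) y = -3 + \left(6 + U^{2} - \frac{11}{U} - \frac{U}{13}\right) y = -3 + y \left(6 + U^{2} - \frac{11}{U} - \frac{U}{13}\right)$)
$\frac{q{\left(-3058,-899 \right)}}{7622048} = \frac{-3 + 6 \left(-3058\right) - 3058 \left(-899\right)^{2} - - \frac{33638}{-899} - \left(- \frac{899}{13}\right) \left(-3058\right)}{7622048} = \left(-3 - 18348 - 2471478658 - \left(-33638\right) \left(- \frac{1}{899}\right) - \frac{2749142}{13}\right) \frac{1}{7622048} = \left(-3 - 18348 - 2471478658 - \frac{33638}{899} - \frac{2749142}{13}\right) \frac{1}{7622048} = \left(- \frac{28886857460135}{11687}\right) \frac{1}{7622048} = - \frac{28886857460135}{89078874976}$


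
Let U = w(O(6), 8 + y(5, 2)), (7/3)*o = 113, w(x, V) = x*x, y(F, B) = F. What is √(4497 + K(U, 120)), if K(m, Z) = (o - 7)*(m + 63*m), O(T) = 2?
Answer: √740033/7 ≈ 122.89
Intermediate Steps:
w(x, V) = x²
o = 339/7 (o = (3/7)*113 = 339/7 ≈ 48.429)
U = 4 (U = 2² = 4)
K(m, Z) = 18560*m/7 (K(m, Z) = (339/7 - 7)*(m + 63*m) = 290*(64*m)/7 = 18560*m/7)
√(4497 + K(U, 120)) = √(4497 + (18560/7)*4) = √(4497 + 74240/7) = √(105719/7) = √740033/7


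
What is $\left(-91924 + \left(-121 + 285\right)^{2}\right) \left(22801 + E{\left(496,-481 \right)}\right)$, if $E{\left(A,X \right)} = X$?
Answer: $-1451424960$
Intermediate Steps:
$\left(-91924 + \left(-121 + 285\right)^{2}\right) \left(22801 + E{\left(496,-481 \right)}\right) = \left(-91924 + \left(-121 + 285\right)^{2}\right) \left(22801 - 481\right) = \left(-91924 + 164^{2}\right) 22320 = \left(-91924 + 26896\right) 22320 = \left(-65028\right) 22320 = -1451424960$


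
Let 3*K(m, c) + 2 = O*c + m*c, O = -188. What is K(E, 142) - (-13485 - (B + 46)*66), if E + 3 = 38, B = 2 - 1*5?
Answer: 27241/3 ≈ 9080.3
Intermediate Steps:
B = -3 (B = 2 - 5 = -3)
E = 35 (E = -3 + 38 = 35)
K(m, c) = -⅔ - 188*c/3 + c*m/3 (K(m, c) = -⅔ + (-188*c + m*c)/3 = -⅔ + (-188*c + c*m)/3 = -⅔ + (-188*c/3 + c*m/3) = -⅔ - 188*c/3 + c*m/3)
K(E, 142) - (-13485 - (B + 46)*66) = (-⅔ - 188/3*142 + (⅓)*142*35) - (-13485 - (-3 + 46)*66) = (-⅔ - 26696/3 + 4970/3) - (-13485 - 43*66) = -21728/3 - (-13485 - 1*2838) = -21728/3 - (-13485 - 2838) = -21728/3 - 1*(-16323) = -21728/3 + 16323 = 27241/3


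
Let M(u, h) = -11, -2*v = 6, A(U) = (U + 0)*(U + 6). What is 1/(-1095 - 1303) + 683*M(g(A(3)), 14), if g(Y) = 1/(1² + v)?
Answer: -18016175/2398 ≈ -7513.0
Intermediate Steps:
A(U) = U*(6 + U)
v = -3 (v = -½*6 = -3)
g(Y) = -½ (g(Y) = 1/(1² - 3) = 1/(1 - 3) = 1/(-2) = -½)
1/(-1095 - 1303) + 683*M(g(A(3)), 14) = 1/(-1095 - 1303) + 683*(-11) = 1/(-2398) - 7513 = -1/2398 - 7513 = -18016175/2398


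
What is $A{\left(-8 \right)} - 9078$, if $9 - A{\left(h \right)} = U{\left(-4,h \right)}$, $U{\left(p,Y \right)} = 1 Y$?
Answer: $-9061$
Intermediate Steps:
$U{\left(p,Y \right)} = Y$
$A{\left(h \right)} = 9 - h$
$A{\left(-8 \right)} - 9078 = \left(9 - -8\right) - 9078 = \left(9 + 8\right) - 9078 = 17 - 9078 = -9061$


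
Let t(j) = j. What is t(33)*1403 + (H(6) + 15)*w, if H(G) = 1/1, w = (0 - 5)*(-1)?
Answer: 46379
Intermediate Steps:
w = 5 (w = -5*(-1) = 5)
H(G) = 1
t(33)*1403 + (H(6) + 15)*w = 33*1403 + (1 + 15)*5 = 46299 + 16*5 = 46299 + 80 = 46379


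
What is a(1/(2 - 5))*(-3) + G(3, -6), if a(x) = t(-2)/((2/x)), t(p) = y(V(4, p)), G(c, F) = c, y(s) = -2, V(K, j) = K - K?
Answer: 2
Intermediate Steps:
V(K, j) = 0
t(p) = -2
a(x) = -x (a(x) = -2*x/2 = -x)
a(1/(2 - 5))*(-3) + G(3, -6) = -1/(2 - 5)*(-3) + 3 = -1/(-3)*(-3) + 3 = -1*(-⅓)*(-3) + 3 = (⅓)*(-3) + 3 = -1 + 3 = 2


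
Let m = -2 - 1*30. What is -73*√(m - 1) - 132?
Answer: -132 - 73*I*√33 ≈ -132.0 - 419.35*I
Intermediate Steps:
m = -32 (m = -2 - 30 = -32)
-73*√(m - 1) - 132 = -73*√(-32 - 1) - 132 = -73*I*√33 - 132 = -132 - 73*I*√33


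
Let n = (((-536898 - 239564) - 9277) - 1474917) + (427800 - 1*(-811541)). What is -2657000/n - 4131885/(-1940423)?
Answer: 1875132007955/396356623249 ≈ 4.7309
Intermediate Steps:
n = -1021315 (n = ((-776462 - 9277) - 1474917) + (427800 + 811541) = (-785739 - 1474917) + 1239341 = -2260656 + 1239341 = -1021315)
-2657000/n - 4131885/(-1940423) = -2657000/(-1021315) - 4131885/(-1940423) = -2657000*(-1/1021315) - 4131885*(-1/1940423) = 531400/204263 + 4131885/1940423 = 1875132007955/396356623249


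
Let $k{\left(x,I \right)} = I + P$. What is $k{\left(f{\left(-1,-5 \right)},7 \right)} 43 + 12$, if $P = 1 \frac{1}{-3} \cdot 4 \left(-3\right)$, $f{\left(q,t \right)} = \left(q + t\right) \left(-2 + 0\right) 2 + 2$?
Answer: $485$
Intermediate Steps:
$f{\left(q,t \right)} = 2 - 4 q - 4 t$ ($f{\left(q,t \right)} = \left(q + t\right) \left(-2\right) 2 + 2 = \left(- 2 q - 2 t\right) 2 + 2 = \left(- 4 q - 4 t\right) + 2 = 2 - 4 q - 4 t$)
$P = 4$ ($P = 1 \left(- \frac{1}{3}\right) 4 \left(-3\right) = \left(- \frac{1}{3}\right) 4 \left(-3\right) = \left(- \frac{4}{3}\right) \left(-3\right) = 4$)
$k{\left(x,I \right)} = 4 + I$ ($k{\left(x,I \right)} = I + 4 = 4 + I$)
$k{\left(f{\left(-1,-5 \right)},7 \right)} 43 + 12 = \left(4 + 7\right) 43 + 12 = 11 \cdot 43 + 12 = 473 + 12 = 485$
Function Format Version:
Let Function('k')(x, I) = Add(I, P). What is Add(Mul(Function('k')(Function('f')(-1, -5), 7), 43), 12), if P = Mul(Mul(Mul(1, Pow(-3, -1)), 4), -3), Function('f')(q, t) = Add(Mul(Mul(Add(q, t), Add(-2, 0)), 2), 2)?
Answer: 485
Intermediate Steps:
Function('f')(q, t) = Add(2, Mul(-4, q), Mul(-4, t)) (Function('f')(q, t) = Add(Mul(Mul(Add(q, t), -2), 2), 2) = Add(Mul(Add(Mul(-2, q), Mul(-2, t)), 2), 2) = Add(Add(Mul(-4, q), Mul(-4, t)), 2) = Add(2, Mul(-4, q), Mul(-4, t)))
P = 4 (P = Mul(Mul(Mul(1, Rational(-1, 3)), 4), -3) = Mul(Mul(Rational(-1, 3), 4), -3) = Mul(Rational(-4, 3), -3) = 4)
Function('k')(x, I) = Add(4, I) (Function('k')(x, I) = Add(I, 4) = Add(4, I))
Add(Mul(Function('k')(Function('f')(-1, -5), 7), 43), 12) = Add(Mul(Add(4, 7), 43), 12) = Add(Mul(11, 43), 12) = Add(473, 12) = 485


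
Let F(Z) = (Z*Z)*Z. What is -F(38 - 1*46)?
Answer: 512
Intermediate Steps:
F(Z) = Z³ (F(Z) = Z²*Z = Z³)
-F(38 - 1*46) = -(38 - 1*46)³ = -(38 - 46)³ = -1*(-8)³ = -1*(-512) = 512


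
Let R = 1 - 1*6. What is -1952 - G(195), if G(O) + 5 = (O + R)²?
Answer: -38047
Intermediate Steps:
R = -5 (R = 1 - 6 = -5)
G(O) = -5 + (-5 + O)² (G(O) = -5 + (O - 5)² = -5 + (-5 + O)²)
-1952 - G(195) = -1952 - (-5 + (-5 + 195)²) = -1952 - (-5 + 190²) = -1952 - (-5 + 36100) = -1952 - 1*36095 = -1952 - 36095 = -38047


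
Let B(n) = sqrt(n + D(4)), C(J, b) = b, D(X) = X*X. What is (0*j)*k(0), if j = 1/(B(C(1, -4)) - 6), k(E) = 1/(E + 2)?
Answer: 0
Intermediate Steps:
k(E) = 1/(2 + E)
D(X) = X**2
B(n) = sqrt(16 + n) (B(n) = sqrt(n + 4**2) = sqrt(n + 16) = sqrt(16 + n))
j = 1/(-6 + 2*sqrt(3)) (j = 1/(sqrt(16 - 4) - 6) = 1/(sqrt(12) - 6) = 1/(2*sqrt(3) - 6) = 1/(-6 + 2*sqrt(3)) ≈ -0.39434)
(0*j)*k(0) = (0*(-1/4 - sqrt(3)/12))/(2 + 0) = 0/2 = 0*(1/2) = 0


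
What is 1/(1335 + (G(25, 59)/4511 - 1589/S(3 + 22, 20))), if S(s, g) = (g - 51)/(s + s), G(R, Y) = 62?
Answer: 139841/545088607 ≈ 0.00025655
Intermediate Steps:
S(s, g) = (-51 + g)/(2*s) (S(s, g) = (-51 + g)/((2*s)) = (-51 + g)*(1/(2*s)) = (-51 + g)/(2*s))
1/(1335 + (G(25, 59)/4511 - 1589/S(3 + 22, 20))) = 1/(1335 + (62/4511 - 1589*2*(3 + 22)/(-51 + 20))) = 1/(1335 + (62*(1/4511) - 1589/((½)*(-31)/25))) = 1/(1335 + (62/4511 - 1589/((½)*(1/25)*(-31)))) = 1/(1335 + (62/4511 - 1589/(-31/50))) = 1/(1335 + (62/4511 - 1589*(-50/31))) = 1/(1335 + (62/4511 + 79450/31)) = 1/(1335 + 358400872/139841) = 1/(545088607/139841) = 139841/545088607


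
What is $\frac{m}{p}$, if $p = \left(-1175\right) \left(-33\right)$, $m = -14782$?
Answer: $- \frac{14782}{38775} \approx -0.38123$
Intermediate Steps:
$p = 38775$
$\frac{m}{p} = - \frac{14782}{38775}$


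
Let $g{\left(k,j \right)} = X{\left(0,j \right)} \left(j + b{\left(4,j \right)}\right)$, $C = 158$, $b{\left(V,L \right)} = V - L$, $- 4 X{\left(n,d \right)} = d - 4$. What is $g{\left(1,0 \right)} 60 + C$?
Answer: $398$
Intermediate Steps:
$X{\left(n,d \right)} = 1 - \frac{d}{4}$ ($X{\left(n,d \right)} = - \frac{d - 4}{4} = - \frac{-4 + d}{4} = 1 - \frac{d}{4}$)
$g{\left(k,j \right)} = 4 - j$ ($g{\left(k,j \right)} = \left(1 - \frac{j}{4}\right) \left(j - \left(-4 + j\right)\right) = \left(1 - \frac{j}{4}\right) 4 = 4 - j$)
$g{\left(1,0 \right)} 60 + C = \left(4 - 0\right) 60 + 158 = \left(4 + 0\right) 60 + 158 = 4 \cdot 60 + 158 = 240 + 158 = 398$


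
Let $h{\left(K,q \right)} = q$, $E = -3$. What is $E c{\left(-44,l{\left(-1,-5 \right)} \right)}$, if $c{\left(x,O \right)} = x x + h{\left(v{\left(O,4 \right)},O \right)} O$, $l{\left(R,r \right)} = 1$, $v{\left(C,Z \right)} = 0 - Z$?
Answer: $-5811$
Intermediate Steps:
$v{\left(C,Z \right)} = - Z$
$c{\left(x,O \right)} = O^{2} + x^{2}$ ($c{\left(x,O \right)} = x x + O O = x^{2} + O^{2} = O^{2} + x^{2}$)
$E c{\left(-44,l{\left(-1,-5 \right)} \right)} = - 3 \left(1^{2} + \left(-44\right)^{2}\right) = - 3 \left(1 + 1936\right) = \left(-3\right) 1937 = -5811$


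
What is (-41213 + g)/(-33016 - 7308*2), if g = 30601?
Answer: 2653/11908 ≈ 0.22279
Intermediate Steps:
(-41213 + g)/(-33016 - 7308*2) = (-41213 + 30601)/(-33016 - 7308*2) = -10612/(-33016 - 14616) = -10612/(-47632) = -10612*(-1/47632) = 2653/11908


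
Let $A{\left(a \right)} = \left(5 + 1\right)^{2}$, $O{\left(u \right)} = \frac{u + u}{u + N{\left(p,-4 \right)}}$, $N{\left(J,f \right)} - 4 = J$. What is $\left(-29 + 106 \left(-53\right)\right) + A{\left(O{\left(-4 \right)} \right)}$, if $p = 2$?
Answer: $-5611$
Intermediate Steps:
$N{\left(J,f \right)} = 4 + J$
$O{\left(u \right)} = \frac{2 u}{6 + u}$ ($O{\left(u \right)} = \frac{u + u}{u + \left(4 + 2\right)} = \frac{2 u}{u + 6} = \frac{2 u}{6 + u}$)
$A{\left(a \right)} = 36$ ($A{\left(a \right)} = 6^{2} = 36$)
$\left(-29 + 106 \left(-53\right)\right) + A{\left(O{\left(-4 \right)} \right)} = \left(-29 + 106 \left(-53\right)\right) + 36 = \left(-29 - 5618\right) + 36 = -5647 + 36 = -5611$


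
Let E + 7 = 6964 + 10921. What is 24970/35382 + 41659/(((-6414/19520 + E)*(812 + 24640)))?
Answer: 4621110154020125/6547173042096603 ≈ 0.70582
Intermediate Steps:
E = 17878 (E = -7 + (6964 + 10921) = -7 + 17885 = 17878)
24970/35382 + 41659/(((-6414/19520 + E)*(812 + 24640))) = 24970/35382 + 41659/(((-6414/19520 + 17878)*(812 + 24640))) = 24970*(1/35382) + 41659/(((-6414*1/19520 + 17878)*25452)) = 12485/17691 + 41659/(((-3207/9760 + 17878)*25452)) = 12485/17691 + 41659/(((174486073/9760)*25452)) = 12485/17691 + 41659/(1110254882499/2440) = 12485/17691 + 41659*(2440/1110254882499) = 12485/17691 + 101647960/1110254882499 = 4621110154020125/6547173042096603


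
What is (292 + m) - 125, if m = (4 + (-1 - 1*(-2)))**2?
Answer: 192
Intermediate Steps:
m = 25 (m = (4 + (-1 + 2))**2 = (4 + 1)**2 = 5**2 = 25)
(292 + m) - 125 = (292 + 25) - 125 = 317 - 125 = 192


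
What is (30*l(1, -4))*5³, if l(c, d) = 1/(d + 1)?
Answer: -1250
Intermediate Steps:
l(c, d) = 1/(1 + d)
(30*l(1, -4))*5³ = (30/(1 - 4))*5³ = (30/(-3))*125 = (30*(-⅓))*125 = -10*125 = -1250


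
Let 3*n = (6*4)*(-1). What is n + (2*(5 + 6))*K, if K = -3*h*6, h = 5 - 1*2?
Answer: -1196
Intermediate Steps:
n = -8 (n = ((6*4)*(-1))/3 = (24*(-1))/3 = (1/3)*(-24) = -8)
h = 3 (h = 5 - 2 = 3)
K = -54 (K = -3*3*6 = -9*6 = -54)
n + (2*(5 + 6))*K = -8 + (2*(5 + 6))*(-54) = -8 + (2*11)*(-54) = -8 + 22*(-54) = -8 - 1188 = -1196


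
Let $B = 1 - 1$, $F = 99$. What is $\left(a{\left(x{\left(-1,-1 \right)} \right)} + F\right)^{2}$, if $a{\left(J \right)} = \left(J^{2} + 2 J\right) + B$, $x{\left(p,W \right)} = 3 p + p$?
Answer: $11449$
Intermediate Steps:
$x{\left(p,W \right)} = 4 p$
$B = 0$ ($B = 1 - 1 = 0$)
$a{\left(J \right)} = J^{2} + 2 J$ ($a{\left(J \right)} = \left(J^{2} + 2 J\right) + 0 = J^{2} + 2 J$)
$\left(a{\left(x{\left(-1,-1 \right)} \right)} + F\right)^{2} = \left(4 \left(-1\right) \left(2 + 4 \left(-1\right)\right) + 99\right)^{2} = \left(- 4 \left(2 - 4\right) + 99\right)^{2} = \left(\left(-4\right) \left(-2\right) + 99\right)^{2} = \left(8 + 99\right)^{2} = 107^{2} = 11449$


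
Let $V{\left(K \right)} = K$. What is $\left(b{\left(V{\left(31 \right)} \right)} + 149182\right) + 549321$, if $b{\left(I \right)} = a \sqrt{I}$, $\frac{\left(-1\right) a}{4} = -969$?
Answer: $698503 + 3876 \sqrt{31} \approx 7.2008 \cdot 10^{5}$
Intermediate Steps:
$a = 3876$ ($a = \left(-4\right) \left(-969\right) = 3876$)
$b{\left(I \right)} = 3876 \sqrt{I}$
$\left(b{\left(V{\left(31 \right)} \right)} + 149182\right) + 549321 = \left(3876 \sqrt{31} + 149182\right) + 549321 = \left(149182 + 3876 \sqrt{31}\right) + 549321 = 698503 + 3876 \sqrt{31}$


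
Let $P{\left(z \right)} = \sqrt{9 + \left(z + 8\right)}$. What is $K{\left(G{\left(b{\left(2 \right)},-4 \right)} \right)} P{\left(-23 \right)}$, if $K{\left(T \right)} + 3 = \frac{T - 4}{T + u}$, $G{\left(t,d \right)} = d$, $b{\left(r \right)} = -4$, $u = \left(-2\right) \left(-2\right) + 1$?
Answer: $- 11 i \sqrt{6} \approx - 26.944 i$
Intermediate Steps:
$u = 5$ ($u = 4 + 1 = 5$)
$P{\left(z \right)} = \sqrt{17 + z}$ ($P{\left(z \right)} = \sqrt{9 + \left(8 + z\right)} = \sqrt{17 + z}$)
$K{\left(T \right)} = -3 + \frac{-4 + T}{5 + T}$ ($K{\left(T \right)} = -3 + \frac{T - 4}{T + 5} = -3 + \frac{-4 + T}{5 + T}$)
$K{\left(G{\left(b{\left(2 \right)},-4 \right)} \right)} P{\left(-23 \right)} = \frac{-19 - -8}{5 - 4} \sqrt{17 - 23} = \frac{-19 + 8}{1} \sqrt{-6} = 1 \left(-11\right) i \sqrt{6} = - 11 i \sqrt{6}$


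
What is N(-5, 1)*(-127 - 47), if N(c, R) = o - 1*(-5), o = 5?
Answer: -1740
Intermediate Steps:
N(c, R) = 10 (N(c, R) = 5 - 1*(-5) = 5 + 5 = 10)
N(-5, 1)*(-127 - 47) = 10*(-127 - 47) = 10*(-174) = -1740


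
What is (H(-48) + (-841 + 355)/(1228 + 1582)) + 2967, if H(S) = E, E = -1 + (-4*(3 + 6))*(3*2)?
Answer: 3863507/1405 ≈ 2749.8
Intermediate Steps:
E = -217 (E = -1 - 4*9*6 = -1 - 36*6 = -1 - 216 = -217)
H(S) = -217
(H(-48) + (-841 + 355)/(1228 + 1582)) + 2967 = (-217 + (-841 + 355)/(1228 + 1582)) + 2967 = (-217 - 486/2810) + 2967 = (-217 - 486*1/2810) + 2967 = (-217 - 243/1405) + 2967 = -305128/1405 + 2967 = 3863507/1405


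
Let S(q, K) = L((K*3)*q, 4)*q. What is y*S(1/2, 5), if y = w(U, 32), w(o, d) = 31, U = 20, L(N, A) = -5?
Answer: -155/2 ≈ -77.500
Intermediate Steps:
S(q, K) = -5*q
y = 31
y*S(1/2, 5) = 31*(-5/2) = -155/2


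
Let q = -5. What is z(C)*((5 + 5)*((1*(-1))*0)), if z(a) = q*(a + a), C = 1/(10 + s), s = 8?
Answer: 0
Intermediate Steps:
C = 1/18 (C = 1/(10 + 8) = 1/18 ≈ 0.055556)
z(a) = -10*a (z(a) = -5*(a + a) = -10*a)
z(C)*((5 + 5)*((1*(-1))*0)) = (-10*1/18)*((5 + 5)*((1*(-1))*0)) = -50*(-1*0)/9 = -50*0/9 = -5/9*0 = 0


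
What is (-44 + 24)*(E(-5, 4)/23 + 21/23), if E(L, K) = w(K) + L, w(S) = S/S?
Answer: -340/23 ≈ -14.783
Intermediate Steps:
w(S) = 1
E(L, K) = 1 + L
(-44 + 24)*(E(-5, 4)/23 + 21/23) = (-44 + 24)*((1 - 5)/23 + 21/23) = -20*(-4*1/23 + 21*(1/23)) = -20*(-4/23 + 21/23) = -20*17/23 = -340/23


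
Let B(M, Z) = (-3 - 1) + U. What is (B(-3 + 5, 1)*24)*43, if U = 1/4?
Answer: -3870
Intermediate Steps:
U = ¼ ≈ 0.25000
B(M, Z) = -15/4 (B(M, Z) = (-3 - 1) + ¼ = -4 + ¼ = -15/4)
(B(-3 + 5, 1)*24)*43 = -15/4*24*43 = -90*43 = -3870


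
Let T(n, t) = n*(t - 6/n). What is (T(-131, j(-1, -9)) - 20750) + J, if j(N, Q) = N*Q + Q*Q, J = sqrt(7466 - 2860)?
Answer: -32546 + 7*sqrt(94) ≈ -32478.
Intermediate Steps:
J = 7*sqrt(94) (J = sqrt(4606) = 7*sqrt(94) ≈ 67.868)
j(N, Q) = Q**2 + N*Q (j(N, Q) = N*Q + Q**2 = Q**2 + N*Q)
(T(-131, j(-1, -9)) - 20750) + J = ((-6 - (-1179)*(-1 - 9)) - 20750) + 7*sqrt(94) = ((-6 - (-1179)*(-10)) - 20750) + 7*sqrt(94) = ((-6 - 131*90) - 20750) + 7*sqrt(94) = ((-6 - 11790) - 20750) + 7*sqrt(94) = (-11796 - 20750) + 7*sqrt(94) = -32546 + 7*sqrt(94)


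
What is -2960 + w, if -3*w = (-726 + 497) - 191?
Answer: -2820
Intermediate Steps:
w = 140 (w = -((-726 + 497) - 191)/3 = -(-229 - 191)/3 = -1/3*(-420) = 140)
-2960 + w = -2960 + 140 = -2820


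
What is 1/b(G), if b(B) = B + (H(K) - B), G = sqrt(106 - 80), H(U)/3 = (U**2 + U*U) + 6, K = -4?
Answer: 1/114 ≈ 0.0087719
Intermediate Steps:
H(U) = 18 + 6*U**2 (H(U) = 3*((U**2 + U*U) + 6) = 3*((U**2 + U**2) + 6) = 3*(2*U**2 + 6) = 3*(6 + 2*U**2) = 18 + 6*U**2)
G = sqrt(26) ≈ 5.0990
b(B) = 114 (b(B) = B + ((18 + 6*(-4)**2) - B) = B + ((18 + 6*16) - B) = B + ((18 + 96) - B) = B + (114 - B) = 114)
1/b(G) = 1/114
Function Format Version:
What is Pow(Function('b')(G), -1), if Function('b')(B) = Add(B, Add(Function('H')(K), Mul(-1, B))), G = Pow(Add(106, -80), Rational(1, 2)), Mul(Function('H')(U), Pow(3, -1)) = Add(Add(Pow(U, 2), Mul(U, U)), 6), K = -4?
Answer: Rational(1, 114) ≈ 0.0087719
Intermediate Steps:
Function('H')(U) = Add(18, Mul(6, Pow(U, 2))) (Function('H')(U) = Mul(3, Add(Add(Pow(U, 2), Mul(U, U)), 6)) = Mul(3, Add(Add(Pow(U, 2), Pow(U, 2)), 6)) = Mul(3, Add(Mul(2, Pow(U, 2)), 6)) = Mul(3, Add(6, Mul(2, Pow(U, 2)))) = Add(18, Mul(6, Pow(U, 2))))
G = Pow(26, Rational(1, 2)) ≈ 5.0990
Function('b')(B) = 114 (Function('b')(B) = Add(B, Add(Add(18, Mul(6, Pow(-4, 2))), Mul(-1, B))) = Add(B, Add(Add(18, Mul(6, 16)), Mul(-1, B))) = Add(B, Add(Add(18, 96), Mul(-1, B))) = Add(B, Add(114, Mul(-1, B))) = 114)
Pow(Function('b')(G), -1) = Pow(114, -1) = Rational(1, 114)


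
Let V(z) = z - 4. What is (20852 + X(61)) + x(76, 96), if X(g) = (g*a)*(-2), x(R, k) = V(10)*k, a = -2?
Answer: 21672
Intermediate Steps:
V(z) = -4 + z
x(R, k) = 6*k (x(R, k) = (-4 + 10)*k = 6*k)
X(g) = 4*g (X(g) = (g*(-2))*(-2) = -2*g*(-2) = 4*g)
(20852 + X(61)) + x(76, 96) = (20852 + 4*61) + 6*96 = (20852 + 244) + 576 = 21096 + 576 = 21672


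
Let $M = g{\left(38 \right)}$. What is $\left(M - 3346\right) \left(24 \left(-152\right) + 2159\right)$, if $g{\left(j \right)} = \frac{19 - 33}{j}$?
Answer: $\frac{94672109}{19} \approx 4.9827 \cdot 10^{6}$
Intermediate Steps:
$g{\left(j \right)} = - \frac{14}{j}$ ($g{\left(j \right)} = \frac{19 - 33}{j} = - \frac{14}{j}$)
$M = - \frac{7}{19}$ ($M = - \frac{14}{38} = \left(-14\right) \frac{1}{38} = - \frac{7}{19} \approx -0.36842$)
$\left(M - 3346\right) \left(24 \left(-152\right) + 2159\right) = \left(- \frac{7}{19} - 3346\right) \left(24 \left(-152\right) + 2159\right) = - \frac{63581 \left(-3648 + 2159\right)}{19} = \left(- \frac{63581}{19}\right) \left(-1489\right) = \frac{94672109}{19}$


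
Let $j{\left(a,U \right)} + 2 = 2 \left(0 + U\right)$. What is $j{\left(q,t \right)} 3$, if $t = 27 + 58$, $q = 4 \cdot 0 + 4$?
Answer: $504$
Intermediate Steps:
$q = 4$ ($q = 0 + 4 = 4$)
$t = 85$
$j{\left(a,U \right)} = -2 + 2 U$ ($j{\left(a,U \right)} = -2 + 2 \left(0 + U\right) = -2 + 2 U$)
$j{\left(q,t \right)} 3 = \left(-2 + 2 \cdot 85\right) 3 = \left(-2 + 170\right) 3 = 168 \cdot 3 = 504$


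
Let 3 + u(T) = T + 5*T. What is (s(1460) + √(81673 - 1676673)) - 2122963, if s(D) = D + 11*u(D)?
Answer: -2025176 + 50*I*√638 ≈ -2.0252e+6 + 1262.9*I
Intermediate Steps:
u(T) = -3 + 6*T (u(T) = -3 + (T + 5*T) = -3 + 6*T)
s(D) = -33 + 67*D (s(D) = D + 11*(-3 + 6*D) = D + (-33 + 66*D) = -33 + 67*D)
(s(1460) + √(81673 - 1676673)) - 2122963 = ((-33 + 67*1460) + √(81673 - 1676673)) - 2122963 = ((-33 + 97820) + √(-1595000)) - 2122963 = (97787 + 50*I*√638) - 2122963 = -2025176 + 50*I*√638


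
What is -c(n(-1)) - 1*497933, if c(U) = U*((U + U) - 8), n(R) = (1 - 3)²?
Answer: -497933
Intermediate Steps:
n(R) = 4 (n(R) = (-2)² = 4)
c(U) = U*(-8 + 2*U) (c(U) = U*(2*U - 8) = U*(-8 + 2*U))
-c(n(-1)) - 1*497933 = -2*4*(-4 + 4) - 1*497933 = -2*4*0 - 497933 = -1*0 - 497933 = 0 - 497933 = -497933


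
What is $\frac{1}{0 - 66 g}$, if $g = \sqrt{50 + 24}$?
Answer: $- \frac{\sqrt{74}}{4884} \approx -0.0017613$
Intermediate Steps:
$g = \sqrt{74} \approx 8.6023$
$\frac{1}{0 - 66 g} = \frac{1}{0 - 66 \sqrt{74}} = \frac{1}{\left(-66\right) \sqrt{74}} = - \frac{\sqrt{74}}{4884}$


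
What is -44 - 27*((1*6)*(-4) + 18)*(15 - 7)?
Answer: 1252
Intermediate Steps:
-44 - 27*((1*6)*(-4) + 18)*(15 - 7) = -44 - 27*(6*(-4) + 18)*8 = -44 - 27*(-24 + 18)*8 = -44 - (-162)*8 = -44 - 27*(-48) = -44 + 1296 = 1252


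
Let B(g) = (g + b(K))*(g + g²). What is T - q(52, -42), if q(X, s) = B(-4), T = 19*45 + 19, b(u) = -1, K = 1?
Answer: 934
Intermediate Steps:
T = 874 (T = 855 + 19 = 874)
B(g) = (-1 + g)*(g + g²) (B(g) = (g - 1)*(g + g²) = (-1 + g)*(g + g²))
q(X, s) = -60 (q(X, s) = (-4)³ - 1*(-4) = -64 + 4 = -60)
T - q(52, -42) = 874 - 1*(-60) = 874 + 60 = 934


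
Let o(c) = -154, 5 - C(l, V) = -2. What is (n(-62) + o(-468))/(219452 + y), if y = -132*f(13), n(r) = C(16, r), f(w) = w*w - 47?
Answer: -147/203348 ≈ -0.00072290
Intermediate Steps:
C(l, V) = 7 (C(l, V) = 5 - 1*(-2) = 5 + 2 = 7)
f(w) = -47 + w² (f(w) = w² - 47 = -47 + w²)
n(r) = 7
y = -16104 (y = -132*(-47 + 13²) = -132*(-47 + 169) = -132*122 = -16104)
(n(-62) + o(-468))/(219452 + y) = (7 - 154)/(219452 - 16104) = -147/203348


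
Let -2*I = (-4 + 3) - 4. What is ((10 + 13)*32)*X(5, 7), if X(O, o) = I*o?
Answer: 12880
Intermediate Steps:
I = 5/2 (I = -((-4 + 3) - 4)/2 = -(-1 - 4)/2 = -½*(-5) = 5/2 ≈ 2.5000)
X(O, o) = 5*o/2
((10 + 13)*32)*X(5, 7) = ((10 + 13)*32)*((5/2)*7) = (23*32)*(35/2) = 736*(35/2) = 12880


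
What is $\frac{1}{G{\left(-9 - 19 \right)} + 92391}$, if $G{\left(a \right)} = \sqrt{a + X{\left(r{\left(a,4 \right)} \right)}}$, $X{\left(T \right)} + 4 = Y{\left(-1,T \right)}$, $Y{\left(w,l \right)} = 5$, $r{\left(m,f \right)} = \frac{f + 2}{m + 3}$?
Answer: $\frac{30797}{2845365636} - \frac{i \sqrt{3}}{2845365636} \approx 1.0824 \cdot 10^{-5} - 6.0873 \cdot 10^{-10} i$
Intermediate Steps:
$r{\left(m,f \right)} = \frac{2 + f}{3 + m}$
$X{\left(T \right)} = 1$ ($X{\left(T \right)} = -4 + 5 = 1$)
$G{\left(a \right)} = \sqrt{1 + a}$ ($G{\left(a \right)} = \sqrt{a + 1} = \sqrt{1 + a}$)
$\frac{1}{G{\left(-9 - 19 \right)} + 92391} = \frac{1}{\sqrt{1 - 28} + 92391} = \frac{1}{\sqrt{-27} + 92391} = \frac{1}{3 i \sqrt{3} + 92391} = \frac{1}{92391 + 3 i \sqrt{3}}$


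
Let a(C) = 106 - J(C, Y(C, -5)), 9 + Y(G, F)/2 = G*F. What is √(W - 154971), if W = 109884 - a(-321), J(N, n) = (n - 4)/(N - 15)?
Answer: I*√79737189/42 ≈ 212.61*I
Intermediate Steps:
Y(G, F) = -18 + 2*F*G (Y(G, F) = -18 + 2*(G*F) = -18 + 2*(F*G) = -18 + 2*F*G)
J(N, n) = (-4 + n)/(-15 + N)
a(C) = 106 - (-22 - 10*C)/(-15 + C) (a(C) = 106 - (-4 + (-18 + 2*(-5)*C))/(-15 + C) = 106 - (-4 + (-18 - 10*C))/(-15 + C) = 106 - (-22 - 10*C)/(-15 + C))
W = 9220555/84 (W = 109884 - 4*(-392 + 29*(-321))/(-15 - 321) = 109884 - 4*(-392 - 9309)/(-336) = 109884 - 4*(-1)*(-9701)/336 = 109884 - 1*9701/84 = 109884 - 9701/84 = 9220555/84 ≈ 1.0977e+5)
√(W - 154971) = √(9220555/84 - 154971) = √(-3797009/84) = I*√79737189/42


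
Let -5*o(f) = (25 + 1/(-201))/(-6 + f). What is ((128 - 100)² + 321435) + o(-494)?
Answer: 40478763131/125625 ≈ 3.2222e+5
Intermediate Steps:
o(f) = -5024/(1005*(-6 + f)) (o(f) = -(25 + 1/(-201))/(5*(-6 + f)) = -(25 - 1/201)/(5*(-6 + f)) = -5024/(1005*(-6 + f)))
((128 - 100)² + 321435) + o(-494) = ((128 - 100)² + 321435) - 5024/(-6030 + 1005*(-494)) = (28² + 321435) - 5024/(-6030 - 496470) = (784 + 321435) - 5024/(-502500) = 322219 - 5024*(-1/502500) = 322219 + 1256/125625 = 40478763131/125625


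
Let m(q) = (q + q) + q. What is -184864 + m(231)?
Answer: -184171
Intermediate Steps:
m(q) = 3*q (m(q) = 2*q + q = 3*q)
-184864 + m(231) = -184864 + 3*231 = -184864 + 693 = -184171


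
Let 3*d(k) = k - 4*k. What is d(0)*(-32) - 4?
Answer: -4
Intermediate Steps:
d(k) = -k (d(k) = (k - 4*k)/3 = (-3*k)/3 = -k)
d(0)*(-32) - 4 = -1*0*(-32) - 4 = 0*(-32) - 4 = 0 - 4 = -4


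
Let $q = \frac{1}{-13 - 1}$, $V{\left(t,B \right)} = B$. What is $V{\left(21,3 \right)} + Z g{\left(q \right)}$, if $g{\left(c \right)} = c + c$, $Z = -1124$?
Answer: $\frac{1145}{7} \approx 163.57$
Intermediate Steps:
$q = - \frac{1}{14}$ ($q = \frac{1}{-14} = - \frac{1}{14} \approx -0.071429$)
$g{\left(c \right)} = 2 c$
$V{\left(21,3 \right)} + Z g{\left(q \right)} = 3 - 1124 \cdot 2 \left(- \frac{1}{14}\right) = 3 - - \frac{1124}{7} = 3 + \frac{1124}{7} = \frac{1145}{7}$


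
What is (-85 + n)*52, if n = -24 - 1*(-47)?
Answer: -3224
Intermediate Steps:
n = 23 (n = -24 + 47 = 23)
(-85 + n)*52 = (-85 + 23)*52 = -62*52 = -3224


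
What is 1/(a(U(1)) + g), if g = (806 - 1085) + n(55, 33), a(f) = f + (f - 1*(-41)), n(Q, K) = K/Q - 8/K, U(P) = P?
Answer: -165/38881 ≈ -0.0042437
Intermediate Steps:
n(Q, K) = -8/K + K/Q
a(f) = 41 + 2*f (a(f) = f + (f + 41) = f + (41 + f) = 41 + 2*f)
g = -45976/165 (g = (806 - 1085) + (-8/33 + 33/55) = -279 + (-8*1/33 + 33*(1/55)) = -279 + (-8/33 + ⅗) = -279 + 59/165 = -45976/165 ≈ -278.64)
1/(a(U(1)) + g) = 1/((41 + 2*1) - 45976/165) = 1/((41 + 2) - 45976/165) = 1/(43 - 45976/165) = 1/(-38881/165) = -165/38881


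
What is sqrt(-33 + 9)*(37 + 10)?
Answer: 94*I*sqrt(6) ≈ 230.25*I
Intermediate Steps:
sqrt(-33 + 9)*(37 + 10) = sqrt(-24)*47 = (2*I*sqrt(6))*47 = 94*I*sqrt(6)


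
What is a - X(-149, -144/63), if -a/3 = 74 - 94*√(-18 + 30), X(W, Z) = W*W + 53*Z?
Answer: -156113/7 + 564*√3 ≈ -21325.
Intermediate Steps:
X(W, Z) = W² + 53*Z
a = -222 + 564*√3 (a = -3*(74 - 94*√(-18 + 30)) = -3*(74 - 188*√3) = -222 + 564*√3 ≈ 754.88)
a - X(-149, -144/63) = (-222 + 564*√3) - ((-149)² + 53*(-144/63)) = (-222 + 564*√3) - (22201 + 53*(-144*1/63)) = (-222 + 564*√3) - (22201 + 53*(-16/7)) = (-222 + 564*√3) - (22201 - 848/7) = (-222 + 564*√3) - 1*154559/7 = (-222 + 564*√3) - 154559/7 = -156113/7 + 564*√3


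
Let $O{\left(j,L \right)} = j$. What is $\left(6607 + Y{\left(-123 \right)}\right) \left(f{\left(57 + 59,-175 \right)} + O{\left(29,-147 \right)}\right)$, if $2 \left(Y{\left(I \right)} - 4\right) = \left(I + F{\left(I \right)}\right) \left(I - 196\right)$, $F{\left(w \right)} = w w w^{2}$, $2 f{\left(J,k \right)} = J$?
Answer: $-3176143191870$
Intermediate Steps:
$f{\left(J,k \right)} = \frac{J}{2}$
$F{\left(w \right)} = w^{4}$ ($F{\left(w \right)} = w^{2} w^{2} = w^{4}$)
$Y{\left(I \right)} = 4 + \frac{\left(-196 + I\right) \left(I + I^{4}\right)}{2}$ ($Y{\left(I \right)} = 4 + \frac{\left(I + I^{4}\right) \left(I - 196\right)}{2} = 4 + \frac{\left(I + I^{4}\right) \left(-196 + I\right)}{2} = 4 + \frac{\left(-196 + I\right) \left(I + I^{4}\right)}{2}$)
$\left(6607 + Y{\left(-123 \right)}\right) \left(f{\left(57 + 59,-175 \right)} + O{\left(29,-147 \right)}\right) = \left(6607 + \left(4 + \frac{\left(-123\right)^{2}}{2} + \frac{\left(-123\right)^{5}}{2} - -12054 - 98 \left(-123\right)^{4}\right)\right) \left(\frac{57 + 59}{2} + 29\right) = \left(6607 + \left(4 + \frac{1}{2} \cdot 15129 + \frac{1}{2} \left(-28153056843\right) + 12054 - 22430890818\right)\right) \left(\frac{1}{2} \cdot 116 + 29\right) = \left(6607 + \left(4 + \frac{15129}{2} - \frac{28153056843}{2} + 12054 - 22430890818\right)\right) \left(58 + 29\right) = \left(6607 - 36507399617\right) 87 = \left(-36507393010\right) 87 = -3176143191870$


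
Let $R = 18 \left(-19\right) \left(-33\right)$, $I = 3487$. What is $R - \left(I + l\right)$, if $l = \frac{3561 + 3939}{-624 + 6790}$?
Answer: $\frac{24040567}{3083} \approx 7797.8$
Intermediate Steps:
$R = 11286$ ($R = \left(-342\right) \left(-33\right) = 11286$)
$l = \frac{3750}{3083}$ ($l = \frac{7500}{6166} = 7500 \cdot \frac{1}{6166} = \frac{3750}{3083} \approx 1.2163$)
$R - \left(I + l\right) = 11286 - \left(3487 + \frac{3750}{3083}\right) = 11286 - \frac{10754171}{3083} = \frac{24040567}{3083}$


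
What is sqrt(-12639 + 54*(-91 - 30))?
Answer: I*sqrt(19173) ≈ 138.47*I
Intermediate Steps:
sqrt(-12639 + 54*(-91 - 30)) = sqrt(-12639 + 54*(-121)) = sqrt(-12639 - 6534) = sqrt(-19173) = I*sqrt(19173)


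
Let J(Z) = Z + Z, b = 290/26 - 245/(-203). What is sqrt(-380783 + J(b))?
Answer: I*sqrt(54116793367)/377 ≈ 617.06*I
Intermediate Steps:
b = 4660/377 (b = 290*(1/26) - 245*(-1/203) = 145/13 + 35/29 = 4660/377 ≈ 12.361)
J(Z) = 2*Z
sqrt(-380783 + J(b)) = sqrt(-380783 + 2*(4660/377)) = sqrt(-380783 + 9320/377) = sqrt(-143545871/377) = I*sqrt(54116793367)/377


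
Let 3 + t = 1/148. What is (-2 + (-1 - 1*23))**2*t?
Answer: -74867/37 ≈ -2023.4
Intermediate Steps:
t = -443/148 (t = -3 + 1/148 = -443/148 ≈ -2.9932)
(-2 + (-1 - 1*23))**2*t = (-2 + (-1 - 1*23))**2*(-443/148) = (-2 + (-1 - 23))**2*(-443/148) = (-2 - 24)**2*(-443/148) = (-26)**2*(-443/148) = 676*(-443/148) = -74867/37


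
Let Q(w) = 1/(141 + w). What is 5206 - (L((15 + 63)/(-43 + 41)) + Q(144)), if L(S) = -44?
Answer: 1496249/285 ≈ 5250.0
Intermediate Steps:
5206 - (L((15 + 63)/(-43 + 41)) + Q(144)) = 5206 - (-44 + 1/(141 + 144)) = 5206 - (-44 + 1/285) = 5206 - 1*(-12539/285) = 5206 + 12539/285 = 1496249/285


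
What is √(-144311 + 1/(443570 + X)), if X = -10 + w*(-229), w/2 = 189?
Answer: I*√18392086563112246/356998 ≈ 379.88*I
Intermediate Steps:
w = 378 (w = 2*189 = 378)
X = -86572 (X = -10 + 378*(-229) = -10 - 86562 = -86572)
√(-144311 + 1/(443570 + X)) = √(-144311 + 1/(443570 - 86572)) = √(-144311 + 1/356998) = √(-51518738377/356998) = I*√18392086563112246/356998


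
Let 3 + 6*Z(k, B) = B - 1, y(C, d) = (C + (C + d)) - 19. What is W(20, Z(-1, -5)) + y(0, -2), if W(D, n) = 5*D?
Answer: 79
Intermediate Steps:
y(C, d) = -19 + d + 2*C (y(C, d) = (d + 2*C) - 19 = -19 + d + 2*C)
Z(k, B) = -⅔ + B/6 (Z(k, B) = -½ + (B - 1)/6 = -½ + (-1 + B)/6 = -½ + (-⅙ + B/6) = -⅔ + B/6)
W(20, Z(-1, -5)) + y(0, -2) = 5*20 + (-19 - 2 + 2*0) = 100 + (-19 - 2 + 0) = 100 - 21 = 79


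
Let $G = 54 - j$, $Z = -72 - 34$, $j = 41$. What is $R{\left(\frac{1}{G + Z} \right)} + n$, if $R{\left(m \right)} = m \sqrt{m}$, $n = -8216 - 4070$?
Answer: $-12286 - \frac{i \sqrt{93}}{8649} \approx -12286.0 - 0.001115 i$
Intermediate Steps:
$Z = -106$
$G = 13$ ($G = 54 - 41 = 13$)
$n = -12286$ ($n = -8216 - 4070 = -12286$)
$R{\left(m \right)} = m^{\frac{3}{2}}$
$R{\left(\frac{1}{G + Z} \right)} + n = \left(\frac{1}{13 - 106}\right)^{\frac{3}{2}} - 12286 = \left(\frac{1}{-93}\right)^{\frac{3}{2}} - 12286 = \left(- \frac{1}{93}\right)^{\frac{3}{2}} - 12286 = - \frac{i \sqrt{93}}{8649} - 12286 = -12286 - \frac{i \sqrt{93}}{8649}$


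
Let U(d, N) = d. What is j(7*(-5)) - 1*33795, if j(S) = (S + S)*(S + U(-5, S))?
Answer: -30995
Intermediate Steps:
j(S) = 2*S*(-5 + S) (j(S) = (S + S)*(S - 5) = (2*S)*(-5 + S) = 2*S*(-5 + S))
j(7*(-5)) - 1*33795 = 2*(7*(-5))*(-5 + 7*(-5)) - 1*33795 = 2*(-35)*(-5 - 35) - 33795 = 2*(-35)*(-40) - 33795 = 2800 - 33795 = -30995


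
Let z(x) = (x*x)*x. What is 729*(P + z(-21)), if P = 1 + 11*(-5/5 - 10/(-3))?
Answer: -6731829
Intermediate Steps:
z(x) = x**3 (z(x) = x**2*x = x**3)
P = 80/3 (P = 1 + 11*(-5*1/5 - 10*(-1/3)) = 1 + 11*(-1 + 10/3) = 1 + 11*(7/3) = 1 + 77/3 = 80/3 ≈ 26.667)
729*(P + z(-21)) = 729*(80/3 + (-21)**3) = 729*(80/3 - 9261) = 729*(-27703/3) = -6731829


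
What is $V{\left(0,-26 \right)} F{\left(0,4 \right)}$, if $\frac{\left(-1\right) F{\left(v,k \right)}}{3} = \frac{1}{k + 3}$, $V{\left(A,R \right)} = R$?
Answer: $\frac{78}{7} \approx 11.143$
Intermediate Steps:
$F{\left(v,k \right)} = - \frac{3}{3 + k}$ ($F{\left(v,k \right)} = - \frac{3}{k + 3} = - \frac{3}{3 + k}$)
$V{\left(0,-26 \right)} F{\left(0,4 \right)} = - 26 \left(- \frac{3}{3 + 4}\right) = - 26 \left(- \frac{3}{7}\right) = - 26 \left(\left(-3\right) \frac{1}{7}\right) = \left(-26\right) \left(- \frac{3}{7}\right) = \frac{78}{7}$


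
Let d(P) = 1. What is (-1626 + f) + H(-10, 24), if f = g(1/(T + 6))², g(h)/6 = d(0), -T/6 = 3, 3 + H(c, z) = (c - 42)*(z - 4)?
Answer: -2633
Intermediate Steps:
H(c, z) = -3 + (-42 + c)*(-4 + z) (H(c, z) = -3 + (c - 42)*(z - 4) = -3 + (-42 + c)*(-4 + z))
T = -18 (T = -6*3 = -18)
g(h) = 6 (g(h) = 6*1 = 6)
f = 36 (f = 6² = 36)
(-1626 + f) + H(-10, 24) = (-1626 + 36) + (165 - 42*24 - 4*(-10) - 10*24) = -1590 + (165 - 1008 + 40 - 240) = -1590 - 1043 = -2633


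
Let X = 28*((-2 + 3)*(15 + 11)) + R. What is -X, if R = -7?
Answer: -721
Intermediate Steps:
X = 721 (X = 28*((-2 + 3)*(15 + 11)) - 7 = 28*(1*26) - 7 = 28*26 - 7 = 728 - 7 = 721)
-X = -1*721 = -721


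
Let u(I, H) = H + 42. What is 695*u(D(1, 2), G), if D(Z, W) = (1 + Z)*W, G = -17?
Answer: 17375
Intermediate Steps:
D(Z, W) = W*(1 + Z)
u(I, H) = 42 + H
695*u(D(1, 2), G) = 695*(42 - 17) = 695*25 = 17375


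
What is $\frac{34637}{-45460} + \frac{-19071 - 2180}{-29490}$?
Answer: $- \frac{5537467}{134061540} \approx -0.041305$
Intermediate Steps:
$\frac{34637}{-45460} + \frac{-19071 - 2180}{-29490} = 34637 \left(- \frac{1}{45460}\right) - - \frac{21251}{29490} = - \frac{34637}{45460} + \frac{21251}{29490} = - \frac{5537467}{134061540}$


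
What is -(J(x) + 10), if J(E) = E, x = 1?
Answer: -11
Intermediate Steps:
-(J(x) + 10) = -(1 + 10) = -1*11 = -11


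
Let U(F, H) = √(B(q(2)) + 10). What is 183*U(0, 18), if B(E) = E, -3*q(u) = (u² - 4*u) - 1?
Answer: 61*√105 ≈ 625.06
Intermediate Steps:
q(u) = ⅓ - u²/3 + 4*u/3 (q(u) = -((u² - 4*u) - 1)/3 = -(-1 + u² - 4*u)/3 = ⅓ - u²/3 + 4*u/3)
U(F, H) = √105/3 (U(F, H) = √((⅓ - ⅓*2² + (4/3)*2) + 10) = √((⅓ - ⅓*4 + 8/3) + 10) = √((⅓ - 4/3 + 8/3) + 10) = √(5/3 + 10) = √(35/3) = √105/3)
183*U(0, 18) = 183*(√105/3) = 61*√105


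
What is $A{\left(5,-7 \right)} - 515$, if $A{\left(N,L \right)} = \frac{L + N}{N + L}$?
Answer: $-514$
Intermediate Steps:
$A{\left(N,L \right)} = 1$ ($A{\left(N,L \right)} = \frac{L + N}{L + N} = 1$)
$A{\left(5,-7 \right)} - 515 = 1 - 515 = -514$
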